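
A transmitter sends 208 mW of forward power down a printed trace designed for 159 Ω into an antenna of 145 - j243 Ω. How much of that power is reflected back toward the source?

P_reflected ≈ 81.4 mW

|Γ| = |(-14 − j243)/(304 − j243)| = 0.625
|Γ|² = 0.391
P_refl = |Γ|²·P_inc = 81.4 mW, P_del = (1 − |Γ|²)·P_inc = 127 mW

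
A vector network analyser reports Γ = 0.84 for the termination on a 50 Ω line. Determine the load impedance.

Z_L ≈ 575 Ω

Z_L = Z_0·(1 + Γ)/(1 − Γ) = 50·(1.84)/(0.16)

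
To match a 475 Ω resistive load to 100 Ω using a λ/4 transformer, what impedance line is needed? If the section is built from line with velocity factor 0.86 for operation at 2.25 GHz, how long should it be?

Z_qwt = √(Z_0·R_L) = √(100 × 475) = √47500
λ = 0.86·c/f = 0.115 m, so l = λ/4 = 0.0287 m

Z_qwt ≈ 218 Ω; length ≈ 2.87 cm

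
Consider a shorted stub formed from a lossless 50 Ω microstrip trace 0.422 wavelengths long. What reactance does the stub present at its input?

X_in ≈ -26.7 Ω (capacitive)

βl = 2π × 0.422 = 152°
tan(βl) = -0.534
For a shorted stub, Z_in = jZ_0·tan(βl)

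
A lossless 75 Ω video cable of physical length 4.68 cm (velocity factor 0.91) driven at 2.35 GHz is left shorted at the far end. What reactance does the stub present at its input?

λ = v/f = 0.91·c / 2.35 GHz = 0.116 m
βl = 2π·l/λ = 2π × 0.403 = 145°
tan(βl) = -0.699
For a shorted stub, Z_in = jZ_0·tan(βl)

X_in ≈ -52.5 Ω (capacitive)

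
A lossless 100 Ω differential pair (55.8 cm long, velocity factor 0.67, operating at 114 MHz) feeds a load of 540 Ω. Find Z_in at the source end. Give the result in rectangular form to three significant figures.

Z_in ≈ 22 + j42.6 Ω

λ = v/f = 0.67·c / 114 MHz = 1.76 m
βl = 2π·l/λ = 2π × 0.316 = 114°
tan(βl) = tan(114°) = -2.25
Z_in = Z_0·(Z_L + jZ_0·tanβl)/(Z_0 + jZ_L·tanβl)
     = 100·(540 − j225)/(100 − j1220)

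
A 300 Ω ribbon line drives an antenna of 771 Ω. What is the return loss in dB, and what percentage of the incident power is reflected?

Γ = (771 − 300)/(771 + 300) = 0.44
RL = −20·log₁₀(0.44) = 7.14 dB
P_refl/P_inc = |Γ|² = 0.193

RL ≈ 7.14 dB; 19.3% of incident power reflected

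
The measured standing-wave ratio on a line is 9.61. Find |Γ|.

|Γ| = (S − 1)/(S + 1) = (9.61 − 1)/(9.61 + 1) = 8.61/10.6

|Γ| ≈ 0.811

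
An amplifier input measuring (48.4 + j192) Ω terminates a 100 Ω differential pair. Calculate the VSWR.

VSWR ≈ 10.1

Γ = (Z_L − Z_0)/(Z_L + Z_0) = (-51.6 + j192)/(148.4 + j192)
|Γ| = 199/243 = 0.819
VSWR = (1 + |Γ|)/(1 − |Γ|) = 1.82/0.181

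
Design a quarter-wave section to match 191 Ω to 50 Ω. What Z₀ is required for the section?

Z_qwt ≈ 97.7 Ω

Z_qwt = √(Z_0·R_L) = √(50 × 191) = √9550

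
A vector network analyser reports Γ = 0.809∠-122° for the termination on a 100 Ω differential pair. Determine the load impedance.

Z_L = Z_0·(1 + Γ)/(1 − Γ) = 100·(0.571 − j0.686)/(1.43 + j0.686)

Z_L ≈ 13.8 − j54.6 Ω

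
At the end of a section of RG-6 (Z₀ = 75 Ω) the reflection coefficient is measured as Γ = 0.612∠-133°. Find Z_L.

Z_L = Z_0·(1 + Γ)/(1 − Γ) = 75·(0.583 − j0.448)/(1.42 + j0.448)

Z_L ≈ 21.2 − j30.4 Ω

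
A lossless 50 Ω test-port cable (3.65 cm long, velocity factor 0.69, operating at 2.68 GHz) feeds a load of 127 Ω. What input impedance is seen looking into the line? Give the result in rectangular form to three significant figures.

Z_in ≈ 109 + j39.7 Ω

λ = v/f = 0.69·c / 2.68 GHz = 0.0772 m
βl = 2π·l/λ = 2π × 0.473 = 170°
tan(βl) = tan(170°) = -0.174
Z_in = Z_0·(Z_L + jZ_0·tanβl)/(Z_0 + jZ_L·tanβl)
     = 50·(127 − j8.71)/(50 − j22.1)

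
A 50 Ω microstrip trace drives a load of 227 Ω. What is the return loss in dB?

RL ≈ 3.89 dB

Γ = (227 − 50)/(227 + 50) = 0.639
RL = −20·log₁₀|Γ| = −20·log₁₀(0.639)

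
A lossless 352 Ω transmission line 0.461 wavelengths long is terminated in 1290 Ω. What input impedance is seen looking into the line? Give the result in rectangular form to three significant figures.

βl = 2π × 0.461 = 166°
tan(βl) = tan(166°) = -0.25
Z_in = Z_0·(Z_L + jZ_0·tanβl)/(Z_0 + jZ_L·tanβl)
     = 352·(1290 − j88)/(352 − j323)

Z_in ≈ 745 + j595 Ω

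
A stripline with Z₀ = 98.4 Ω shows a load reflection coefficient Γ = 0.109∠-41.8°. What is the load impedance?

Z_L ≈ 114 − j16.8 Ω

Z_L = Z_0·(1 + Γ)/(1 − Γ) = 98.4·(1.08 − j0.0727)/(0.919 + j0.0727)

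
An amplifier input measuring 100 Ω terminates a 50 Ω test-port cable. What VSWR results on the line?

For a purely resistive load, VSWR = R_L/Z_0 or Z_0/R_L (whichever > 1) = 100/50

VSWR ≈ 2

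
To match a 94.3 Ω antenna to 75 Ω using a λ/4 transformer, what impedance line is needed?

Z_qwt = √(Z_0·R_L) = √(75 × 94.3) = √7072

Z_qwt ≈ 84.1 Ω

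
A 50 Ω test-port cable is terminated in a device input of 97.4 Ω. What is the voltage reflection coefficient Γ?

Γ = (Z_L − Z_0)/(Z_L + Z_0) = (97.4 − 50)/(97.4 + 50) = 47.4/147.4

Γ = 0.322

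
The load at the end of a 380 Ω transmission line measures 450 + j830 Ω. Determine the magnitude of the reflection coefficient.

|Γ| ≈ 0.71

Γ = (Z_L − Z_0)/(Z_L + Z_0) = (70 + j830)/(830 + j830)
|Γ| = 833/1170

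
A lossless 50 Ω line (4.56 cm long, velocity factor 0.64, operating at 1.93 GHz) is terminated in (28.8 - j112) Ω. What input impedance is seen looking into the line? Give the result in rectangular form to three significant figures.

λ = v/f = 0.64·c / 1.93 GHz = 0.0995 m
βl = 2π·l/λ = 2π × 0.458 = 165°
tan(βl) = tan(165°) = -0.268
Z_in = Z_0·(Z_L + jZ_0·tanβl)/(Z_0 + jZ_L·tanβl)
     = 50·(28.8 − j125)/(20 − j7.71)

Z_in ≈ 168 − j249 Ω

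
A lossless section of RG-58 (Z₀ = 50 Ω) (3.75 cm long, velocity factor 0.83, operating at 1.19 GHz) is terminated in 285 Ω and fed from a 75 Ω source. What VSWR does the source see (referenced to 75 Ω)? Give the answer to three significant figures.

VSWR ≈ 7.68

λ = v/f = 0.83·c / 1.19 GHz = 0.209 m
βl = 2π·l/λ = 2π × 0.179 = 64.5°
tan(βl) = 2.1
Z_in = Z_0·(Z_L + jZ_0·tanβl)/(Z_0 + jZ_L·tanβl) = 10.7 − j22.9 Ω
Γ_s = (Z_in − Z_s)/(Z_in + Z_s) = (-64.3 − j22.9)/(85.7 − j22.9), |Γ_s| = 0.77
VSWR = (1 + |Γ_s|)/(1 − |Γ_s|)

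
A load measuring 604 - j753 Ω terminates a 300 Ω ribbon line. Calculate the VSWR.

Γ = (Z_L − Z_0)/(Z_L + Z_0) = (304 − j753)/(904 − j753)
|Γ| = 812/1180 = 0.69
VSWR = (1 + |Γ|)/(1 − |Γ|) = 1.69/0.31

VSWR ≈ 5.46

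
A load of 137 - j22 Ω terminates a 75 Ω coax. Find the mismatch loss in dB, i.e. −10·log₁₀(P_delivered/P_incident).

Γ = (62 − j22)/(212 − j22), |Γ| = 0.309
|Γ|² = 0.0953, so P_del/P_inc = 1 − |Γ|² = 0.905
ML = −10·log₁₀(1 − |Γ|²)

mismatch loss ≈ 0.435 dB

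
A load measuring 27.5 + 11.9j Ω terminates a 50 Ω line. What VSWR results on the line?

VSWR ≈ 1.96

Γ = (Z_L − Z_0)/(Z_L + Z_0) = (-22.5 + j11.9)/(77.5 + j11.9)
|Γ| = 25.5/78.4 = 0.325
VSWR = (1 + |Γ|)/(1 − |Γ|) = 1.32/0.675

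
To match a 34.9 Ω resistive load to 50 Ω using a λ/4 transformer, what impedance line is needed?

Z_qwt ≈ 41.8 Ω

Z_qwt = √(Z_0·R_L) = √(50 × 34.9) = √1745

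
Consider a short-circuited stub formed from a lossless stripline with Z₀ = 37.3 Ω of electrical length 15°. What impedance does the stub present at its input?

Z_in ≈ +j9.99 Ω

tan(βl) = 0.268
For a short-circuited stub, Z_in = jZ_0·tan(βl)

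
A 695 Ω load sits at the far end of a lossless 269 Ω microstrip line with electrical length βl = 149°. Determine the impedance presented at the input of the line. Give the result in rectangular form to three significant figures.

Z_in ≈ 277 + j269 Ω

tan(βl) = tan(149°) = -0.601
Z_in = Z_0·(Z_L + jZ_0·tanβl)/(Z_0 + jZ_L·tanβl)
     = 269·(695 − j162)/(269 − j418)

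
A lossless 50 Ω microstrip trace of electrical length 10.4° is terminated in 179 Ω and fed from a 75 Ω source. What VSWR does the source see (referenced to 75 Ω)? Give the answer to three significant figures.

VSWR ≈ 2.49

tan(βl) = 0.184
Z_in = Z_0·(Z_L + jZ_0·tanβl)/(Z_0 + jZ_L·tanβl) = 129 − j75.7 Ω
Γ_s = (Z_in − Z_s)/(Z_in + Z_s) = (54.2 − j75.7)/(204 − j75.7), |Γ_s| = 0.428
VSWR = (1 + |Γ_s|)/(1 − |Γ_s|)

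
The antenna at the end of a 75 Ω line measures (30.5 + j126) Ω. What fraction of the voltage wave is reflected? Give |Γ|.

Γ = (Z_L − Z_0)/(Z_L + Z_0) = (-44.5 + j126)/(105.5 + j126)
|Γ| = 134/164

|Γ| ≈ 0.813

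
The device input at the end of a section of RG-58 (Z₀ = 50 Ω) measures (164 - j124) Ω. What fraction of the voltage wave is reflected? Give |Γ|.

Γ = (Z_L − Z_0)/(Z_L + Z_0) = (114 − j124)/(214 − j124)
|Γ| = 168/247

|Γ| ≈ 0.681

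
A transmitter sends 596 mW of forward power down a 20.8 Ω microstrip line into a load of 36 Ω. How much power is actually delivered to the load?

Γ = (36 − 20.8)/(36 + 20.8) = 0.268
|Γ|² = 0.0716
P_refl = |Γ|²·P_inc = 42.7 mW, P_del = (1 − |Γ|²)·P_inc = 553 mW

P_delivered ≈ 553 mW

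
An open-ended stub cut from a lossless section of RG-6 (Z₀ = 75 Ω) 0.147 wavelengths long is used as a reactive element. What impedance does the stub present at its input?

Z_in ≈ −j56.7 Ω

βl = 2π × 0.147 = 52.9°
tan(βl) = 1.32
For an open-ended stub, Z_in = −jZ_0·cot(βl) = −jZ_0/tan(βl)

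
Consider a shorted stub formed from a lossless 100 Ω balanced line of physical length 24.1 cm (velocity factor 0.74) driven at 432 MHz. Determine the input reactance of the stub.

λ = v/f = 0.74·c / 432 MHz = 0.514 m
βl = 2π·l/λ = 2π × 0.469 = 169°
tan(βl) = -0.197
For a shorted stub, Z_in = jZ_0·tan(βl)

X_in ≈ -19.7 Ω (capacitive)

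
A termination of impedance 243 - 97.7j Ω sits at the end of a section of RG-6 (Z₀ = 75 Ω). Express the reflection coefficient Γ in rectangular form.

Γ ≈ 0.569 − j0.132

Γ = (Z_L − Z_0)/(Z_L + Z_0) = (168 − j97.7)/(318 − j97.7)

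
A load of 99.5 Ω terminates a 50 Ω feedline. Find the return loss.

Γ = (99.5 − 50)/(99.5 + 50) = 0.331
RL = −20·log₁₀|Γ| = −20·log₁₀(0.331)

RL ≈ 9.6 dB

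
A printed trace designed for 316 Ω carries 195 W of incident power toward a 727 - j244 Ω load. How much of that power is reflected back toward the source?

|Γ| = |(411 − j244)/(1043 − j244)| = 0.446
|Γ|² = 0.199
P_refl = |Γ|²·P_inc = 38.8 W, P_del = (1 − |Γ|²)·P_inc = 156 W

P_reflected ≈ 38.8 W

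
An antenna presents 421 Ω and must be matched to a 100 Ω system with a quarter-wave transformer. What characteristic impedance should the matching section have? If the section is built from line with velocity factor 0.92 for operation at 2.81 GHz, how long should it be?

Z_qwt ≈ 205 Ω; length ≈ 2.46 cm

Z_qwt = √(Z_0·R_L) = √(100 × 421) = √42100
λ = 0.92·c/f = 0.0982 m, so l = λ/4 = 0.0246 m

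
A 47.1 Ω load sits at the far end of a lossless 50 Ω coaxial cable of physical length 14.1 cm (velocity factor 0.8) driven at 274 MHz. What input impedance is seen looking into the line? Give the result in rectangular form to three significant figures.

λ = v/f = 0.8·c / 274 MHz = 0.876 m
βl = 2π·l/λ = 2π × 0.161 = 58°
tan(βl) = tan(58°) = 1.6
Z_in = Z_0·(Z_L + jZ_0·tanβl)/(Z_0 + jZ_L·tanβl)
     = 50·(47.1 + j79.9)/(50 + j75.2)

Z_in ≈ 51.2 + j2.76 Ω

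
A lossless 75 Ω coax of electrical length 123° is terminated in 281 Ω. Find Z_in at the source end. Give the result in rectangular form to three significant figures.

tan(βl) = tan(123°) = -1.54
Z_in = Z_0·(Z_L + jZ_0·tanβl)/(Z_0 + jZ_L·tanβl)
     = 75·(281 − j115)/(75 − j433)

Z_in ≈ 27.6 + j43.9 Ω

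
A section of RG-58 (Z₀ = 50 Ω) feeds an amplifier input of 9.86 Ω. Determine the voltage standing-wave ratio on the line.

For a purely resistive load, VSWR = R_L/Z_0 or Z_0/R_L (whichever > 1) = 50/9.86

VSWR ≈ 5.07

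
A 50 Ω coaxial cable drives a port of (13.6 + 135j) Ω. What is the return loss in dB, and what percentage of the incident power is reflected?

RL ≈ 0.566 dB; 87.8% of incident power reflected

Γ = (-36.4 + j135)/(63.6 + j135), |Γ| = 0.937
RL = −20·log₁₀(0.937) = 0.566 dB
P_refl/P_inc = |Γ|² = 0.878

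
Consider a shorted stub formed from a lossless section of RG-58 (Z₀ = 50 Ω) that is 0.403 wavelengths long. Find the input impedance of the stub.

Z_in ≈ −j34.9 Ω

βl = 2π × 0.403 = 145°
tan(βl) = -0.698
For a shorted stub, Z_in = jZ_0·tan(βl)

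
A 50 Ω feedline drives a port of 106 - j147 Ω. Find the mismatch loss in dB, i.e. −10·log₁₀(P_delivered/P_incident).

mismatch loss ≈ 3.36 dB

Γ = (56 − j147)/(156 − j147), |Γ| = 0.734
|Γ|² = 0.539, so P_del/P_inc = 1 − |Γ|² = 0.461
ML = −10·log₁₀(1 − |Γ|²)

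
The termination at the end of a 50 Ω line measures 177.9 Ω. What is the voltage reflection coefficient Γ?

Γ = 0.561

Γ = (Z_L − Z_0)/(Z_L + Z_0) = (177.9 − 50)/(177.9 + 50) = 127.9/227.9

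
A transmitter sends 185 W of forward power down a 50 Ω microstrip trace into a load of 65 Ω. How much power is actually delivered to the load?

Γ = (65 − 50)/(65 + 50) = 0.13
|Γ|² = 0.017
P_refl = |Γ|²·P_inc = 3.15 W, P_del = (1 − |Γ|²)·P_inc = 182 W

P_delivered ≈ 182 W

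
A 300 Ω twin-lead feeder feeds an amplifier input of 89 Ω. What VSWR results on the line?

VSWR ≈ 3.37

For a purely resistive load, VSWR = R_L/Z_0 or Z_0/R_L (whichever > 1) = 300/89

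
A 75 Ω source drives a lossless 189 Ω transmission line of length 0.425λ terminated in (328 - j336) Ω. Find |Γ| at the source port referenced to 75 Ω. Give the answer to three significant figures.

βl = 2π × 0.425 = 153°
tan(βl) = -0.51
Z_in = Z_0·(Z_L + jZ_0·tanβl)/(Z_0 + jZ_L·tanβl) = 522 + j315 Ω
Γ_s = (Z_in − Z_s)/(Z_in + Z_s) = (447 + j315)/(597 + j315), |Γ_s| = 0.81

|Γ| ≈ 0.81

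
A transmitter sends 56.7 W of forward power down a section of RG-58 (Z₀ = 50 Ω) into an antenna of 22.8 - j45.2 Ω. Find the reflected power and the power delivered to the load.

|Γ| = |(-27.2 − j45.2)/(72.8 − j45.2)| = 0.616
|Γ|² = 0.379
P_refl = |Γ|²·P_inc = 21.5 W, P_del = (1 − |Γ|²)·P_inc = 35.2 W

P_reflected ≈ 21.5 W; P_delivered ≈ 35.2 W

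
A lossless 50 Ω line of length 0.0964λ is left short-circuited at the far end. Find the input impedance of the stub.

βl = 2π × 0.0964 = 34.7°
tan(βl) = 0.693
For a short-circuited stub, Z_in = jZ_0·tan(βl)

Z_in ≈ +j34.6 Ω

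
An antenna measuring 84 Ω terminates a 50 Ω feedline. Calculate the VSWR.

Γ = (84 − 50)/(84 + 50) = 0.254
VSWR = (1 + 0.254)/(1 − 0.254)

VSWR ≈ 1.68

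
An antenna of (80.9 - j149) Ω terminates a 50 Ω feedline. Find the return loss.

RL ≈ 2.3 dB

Γ = (30.9 − j149)/(130.9 − j149), |Γ| = 0.767
RL = −20·log₁₀|Γ| = −20·log₁₀(0.767)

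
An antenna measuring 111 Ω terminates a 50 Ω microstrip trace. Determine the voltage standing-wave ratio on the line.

VSWR ≈ 2.22

Γ = (111 − 50)/(111 + 50) = 0.379
VSWR = (1 + 0.379)/(1 − 0.379)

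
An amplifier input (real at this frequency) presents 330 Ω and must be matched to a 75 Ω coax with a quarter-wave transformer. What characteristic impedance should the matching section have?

Z_qwt = √(Z_0·R_L) = √(75 × 330) = √24750

Z_qwt ≈ 157 Ω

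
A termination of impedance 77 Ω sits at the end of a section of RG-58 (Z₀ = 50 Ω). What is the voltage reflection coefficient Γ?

Γ = 0.213

Γ = (Z_L − Z_0)/(Z_L + Z_0) = (77 − 50)/(77 + 50) = 27/127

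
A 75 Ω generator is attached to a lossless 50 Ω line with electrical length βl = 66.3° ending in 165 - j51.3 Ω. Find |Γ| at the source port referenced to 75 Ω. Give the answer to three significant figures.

|Γ| ≈ 0.676

tan(βl) = 2.28
Z_in = Z_0·(Z_L + jZ_0·tanβl)/(Z_0 + jZ_L·tanβl) = 15.1 − j15.2 Ω
Γ_s = (Z_in − Z_s)/(Z_in + Z_s) = (-59.9 − j15.2)/(90.1 − j15.2), |Γ_s| = 0.676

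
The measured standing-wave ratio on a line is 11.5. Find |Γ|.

|Γ| ≈ 0.84

|Γ| = (S − 1)/(S + 1) = (11.5 − 1)/(11.5 + 1) = 10.5/12.5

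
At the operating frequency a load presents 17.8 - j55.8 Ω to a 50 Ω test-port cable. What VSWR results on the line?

Γ = (Z_L − Z_0)/(Z_L + Z_0) = (-32.2 − j55.8)/(67.8 − j55.8)
|Γ| = 64.4/87.8 = 0.734
VSWR = (1 + |Γ|)/(1 − |Γ|) = 1.73/0.266

VSWR ≈ 6.51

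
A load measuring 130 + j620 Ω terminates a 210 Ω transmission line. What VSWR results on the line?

VSWR ≈ 16.3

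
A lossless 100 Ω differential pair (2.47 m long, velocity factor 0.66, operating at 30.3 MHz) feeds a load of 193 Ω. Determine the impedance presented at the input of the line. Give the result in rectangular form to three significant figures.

λ = v/f = 0.66·c / 30.3 MHz = 6.53 m
βl = 2π·l/λ = 2π × 0.378 = 136°
tan(βl) = tan(136°) = -0.963
Z_in = Z_0·(Z_L + jZ_0·tanβl)/(Z_0 + jZ_L·tanβl)
     = 100·(193 − j96.3)/(100 − j186)

Z_in ≈ 83.5 + j58.9 Ω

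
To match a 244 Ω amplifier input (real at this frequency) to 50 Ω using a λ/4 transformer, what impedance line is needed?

Z_qwt ≈ 110 Ω

Z_qwt = √(Z_0·R_L) = √(50 × 244) = √12200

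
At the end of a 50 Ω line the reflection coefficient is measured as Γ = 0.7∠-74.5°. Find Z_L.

Z_L = Z_0·(1 + Γ)/(1 − Γ) = 50·(1.19 − j0.675)/(0.813 + j0.675)

Z_L ≈ 22.9 − j60.5 Ω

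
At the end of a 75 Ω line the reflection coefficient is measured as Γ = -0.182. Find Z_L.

Z_L = Z_0·(1 + Γ)/(1 − Γ) = 75·(0.818)/(1.18)

Z_L ≈ 51.9 Ω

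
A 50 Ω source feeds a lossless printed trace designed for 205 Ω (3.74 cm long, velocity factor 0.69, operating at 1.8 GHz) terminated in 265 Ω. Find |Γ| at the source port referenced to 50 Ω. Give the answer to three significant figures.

|Γ| ≈ 0.568

λ = v/f = 0.69·c / 1.8 GHz = 0.115 m
βl = 2π·l/λ = 2π × 0.325 = 117°
tan(βl) = -1.96
Z_in = Z_0·(Z_L + jZ_0·tanβl)/(Z_0 + jZ_L·tanβl) = 173 + j36.4 Ω
Γ_s = (Z_in − Z_s)/(Z_in + Z_s) = (123 + j36.4)/(223 + j36.4), |Γ_s| = 0.568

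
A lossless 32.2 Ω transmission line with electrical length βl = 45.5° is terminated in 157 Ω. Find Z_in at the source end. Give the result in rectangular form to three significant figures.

Z_in ≈ 12.5 − j29.1 Ω

tan(βl) = tan(45.5°) = 1.02
Z_in = Z_0·(Z_L + jZ_0·tanβl)/(Z_0 + jZ_L·tanβl)
     = 32.2·(157 + j32.8)/(32.2 + j160)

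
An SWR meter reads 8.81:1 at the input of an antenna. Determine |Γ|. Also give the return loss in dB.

|Γ| ≈ 0.796; return loss ≈ 1.98 dB

|Γ| = (S − 1)/(S + 1) = (8.81 − 1)/(8.81 + 1) = 7.81/9.81
RL = −20·log₁₀|Γ| = −20·log₁₀(0.796)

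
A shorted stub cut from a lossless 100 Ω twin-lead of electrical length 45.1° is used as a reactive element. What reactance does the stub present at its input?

tan(βl) = 1
For a shorted stub, Z_in = jZ_0·tan(βl)

X_in ≈ 100 Ω (inductive)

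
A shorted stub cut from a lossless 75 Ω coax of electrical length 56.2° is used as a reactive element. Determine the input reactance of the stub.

X_in ≈ 112 Ω (inductive)

tan(βl) = 1.49
For a shorted stub, Z_in = jZ_0·tan(βl)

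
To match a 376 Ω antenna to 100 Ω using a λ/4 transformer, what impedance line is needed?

Z_qwt = √(Z_0·R_L) = √(100 × 376) = √37600

Z_qwt ≈ 194 Ω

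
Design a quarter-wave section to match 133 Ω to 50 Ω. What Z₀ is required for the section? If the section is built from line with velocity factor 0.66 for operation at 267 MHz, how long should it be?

Z_qwt ≈ 81.5 Ω; length ≈ 18.5 cm

Z_qwt = √(Z_0·R_L) = √(50 × 133) = √6650
λ = 0.66·c/f = 0.742 m, so l = λ/4 = 0.185 m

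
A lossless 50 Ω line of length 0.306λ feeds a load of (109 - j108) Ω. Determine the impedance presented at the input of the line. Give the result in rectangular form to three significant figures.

βl = 2π × 0.306 = 110°
tan(βl) = tan(110°) = -2.72
Z_in = Z_0·(Z_L + jZ_0·tanβl)/(Z_0 + jZ_L·tanβl)
     = 50·(109 − j244)/(-244 − j297)

Z_in ≈ 15.5 + j31.1 Ω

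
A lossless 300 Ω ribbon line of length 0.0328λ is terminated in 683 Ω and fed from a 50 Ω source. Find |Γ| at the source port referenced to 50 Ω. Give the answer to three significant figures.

βl = 2π × 0.0328 = 11.8°
tan(βl) = 0.209
Z_in = Z_0·(Z_L + jZ_0·tanβl)/(Z_0 + jZ_L·tanβl) = 581 − j214 Ω
Γ_s = (Z_in − Z_s)/(Z_in + Z_s) = (531 − j214)/(631 − j214), |Γ_s| = 0.859

|Γ| ≈ 0.859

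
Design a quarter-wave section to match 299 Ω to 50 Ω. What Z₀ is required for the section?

Z_qwt = √(Z_0·R_L) = √(50 × 299) = √14950

Z_qwt ≈ 122 Ω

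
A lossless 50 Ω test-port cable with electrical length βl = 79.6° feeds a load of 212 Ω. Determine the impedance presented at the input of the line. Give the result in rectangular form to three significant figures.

tan(βl) = tan(79.6°) = 5.45
Z_in = Z_0·(Z_L + jZ_0·tanβl)/(Z_0 + jZ_L·tanβl)
     = 50·(212 + j272)/(50 + j1160)

Z_in ≈ 12.2 − j8.65 Ω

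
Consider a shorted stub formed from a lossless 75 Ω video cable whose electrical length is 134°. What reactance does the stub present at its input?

tan(βl) = -1.04
For a shorted stub, Z_in = jZ_0·tan(βl)

X_in ≈ -77.7 Ω (capacitive)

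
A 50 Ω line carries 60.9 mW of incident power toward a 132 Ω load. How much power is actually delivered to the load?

P_delivered ≈ 48.5 mW

Γ = (132 − 50)/(132 + 50) = 0.451
|Γ|² = 0.203
P_refl = |Γ|²·P_inc = 12.4 mW, P_del = (1 − |Γ|²)·P_inc = 48.5 mW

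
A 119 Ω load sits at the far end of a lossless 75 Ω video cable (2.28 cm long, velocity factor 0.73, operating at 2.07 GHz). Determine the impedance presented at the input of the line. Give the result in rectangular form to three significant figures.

λ = v/f = 0.73·c / 2.07 GHz = 0.106 m
βl = 2π·l/λ = 2π × 0.216 = 77.6°
tan(βl) = tan(77.6°) = 4.54
Z_in = Z_0·(Z_L + jZ_0·tanβl)/(Z_0 + jZ_L·tanβl)
     = 75·(119 + j341)/(75 + j540)

Z_in ≈ 48.6 − j9.77 Ω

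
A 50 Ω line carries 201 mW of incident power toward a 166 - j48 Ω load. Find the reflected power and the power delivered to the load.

P_reflected ≈ 64.7 mW; P_delivered ≈ 136 mW

|Γ| = |(116 − j48)/(216 − j48)| = 0.567
|Γ|² = 0.322
P_refl = |Γ|²·P_inc = 64.7 mW, P_del = (1 − |Γ|²)·P_inc = 136 mW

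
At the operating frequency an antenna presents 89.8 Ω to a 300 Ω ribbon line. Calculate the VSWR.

For a purely resistive load, VSWR = R_L/Z_0 or Z_0/R_L (whichever > 1) = 300/89.8

VSWR ≈ 3.34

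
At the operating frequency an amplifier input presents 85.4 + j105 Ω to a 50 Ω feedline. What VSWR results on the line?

Γ = (Z_L − Z_0)/(Z_L + Z_0) = (35.4 + j105)/(135.4 + j105)
|Γ| = 111/171 = 0.647
VSWR = (1 + |Γ|)/(1 − |Γ|) = 1.65/0.353

VSWR ≈ 4.66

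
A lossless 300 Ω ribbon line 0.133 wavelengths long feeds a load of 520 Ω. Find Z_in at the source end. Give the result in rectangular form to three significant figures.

Z_in ≈ 247 − j142 Ω

βl = 2π × 0.133 = 47.9°
tan(βl) = tan(47.9°) = 1.11
Z_in = Z_0·(Z_L + jZ_0·tanβl)/(Z_0 + jZ_L·tanβl)
     = 300·(520 + j332)/(300 + j575)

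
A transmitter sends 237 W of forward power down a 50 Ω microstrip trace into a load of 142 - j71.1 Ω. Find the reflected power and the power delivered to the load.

|Γ| = |(92 − j71.1)/(192 − j71.1)| = 0.568
|Γ|² = 0.323
P_refl = |Γ|²·P_inc = 76.4 W, P_del = (1 − |Γ|²)·P_inc = 161 W

P_reflected ≈ 76.4 W; P_delivered ≈ 161 W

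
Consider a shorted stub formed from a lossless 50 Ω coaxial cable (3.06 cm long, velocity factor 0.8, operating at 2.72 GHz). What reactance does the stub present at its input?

X_in ≈ -71.8 Ω (capacitive)

λ = v/f = 0.8·c / 2.72 GHz = 0.0882 m
βl = 2π·l/λ = 2π × 0.347 = 125°
tan(βl) = -1.44
For a shorted stub, Z_in = jZ_0·tan(βl)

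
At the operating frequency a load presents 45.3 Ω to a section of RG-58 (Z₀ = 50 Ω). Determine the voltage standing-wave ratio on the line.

VSWR ≈ 1.1

For a purely resistive load, VSWR = R_L/Z_0 or Z_0/R_L (whichever > 1) = 50/45.3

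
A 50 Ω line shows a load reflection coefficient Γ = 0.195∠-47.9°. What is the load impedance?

Z_L ≈ 61.9 − j18.6 Ω

Z_L = Z_0·(1 + Γ)/(1 − Γ) = 50·(1.13 − j0.145)/(0.869 + j0.145)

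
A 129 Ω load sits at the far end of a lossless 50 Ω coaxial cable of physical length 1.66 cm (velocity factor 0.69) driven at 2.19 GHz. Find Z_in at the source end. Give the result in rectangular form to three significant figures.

λ = v/f = 0.69·c / 2.19 GHz = 0.0945 m
βl = 2π·l/λ = 2π × 0.176 = 63.2°
tan(βl) = tan(63.2°) = 1.98
Z_in = Z_0·(Z_L + jZ_0·tanβl)/(Z_0 + jZ_L·tanβl)
     = 50·(129 + j99.1)/(50 + j256)

Z_in ≈ 23.4 − j20.6 Ω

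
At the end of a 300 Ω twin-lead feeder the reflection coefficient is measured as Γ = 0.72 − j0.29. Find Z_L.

Z_L = Z_0·(1 + Γ)/(1 − Γ) = 300·(1.72 − j0.29)/(0.28 + j0.29)

Z_L ≈ 734 − j1070 Ω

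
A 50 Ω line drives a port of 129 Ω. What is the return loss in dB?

RL ≈ 7.1 dB

Γ = (129 − 50)/(129 + 50) = 0.441
RL = −20·log₁₀|Γ| = −20·log₁₀(0.441)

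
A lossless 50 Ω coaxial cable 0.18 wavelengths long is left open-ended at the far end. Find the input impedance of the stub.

βl = 2π × 0.18 = 64.8°
tan(βl) = 2.13
For an open-ended stub, Z_in = −jZ_0·cot(βl) = −jZ_0/tan(βl)

Z_in ≈ −j23.5 Ω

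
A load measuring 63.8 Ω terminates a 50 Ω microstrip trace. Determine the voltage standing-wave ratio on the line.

VSWR ≈ 1.28

For a purely resistive load, VSWR = R_L/Z_0 or Z_0/R_L (whichever > 1) = 63.8/50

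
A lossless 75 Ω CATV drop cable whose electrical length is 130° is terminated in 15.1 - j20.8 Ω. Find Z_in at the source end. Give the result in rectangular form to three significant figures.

Z_in ≈ 72.3 − j139 Ω

tan(βl) = tan(130°) = -1.19
Z_in = Z_0·(Z_L + jZ_0·tanβl)/(Z_0 + jZ_L·tanβl)
     = 75·(15.1 − j110)/(50.2 − j18)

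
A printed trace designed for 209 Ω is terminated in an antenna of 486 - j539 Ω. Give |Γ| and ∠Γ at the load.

Γ = (Z_L − Z_0)/(Z_L + Z_0) = (277 − j539)/(695 − j539)
|Γ| = 606/880 = 0.689

Γ ≈ 0.689 ∠ -25°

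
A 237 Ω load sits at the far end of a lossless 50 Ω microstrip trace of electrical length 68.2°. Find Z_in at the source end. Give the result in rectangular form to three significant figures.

Z_in ≈ 12.1 − j19 Ω

tan(βl) = tan(68.2°) = 2.5
Z_in = Z_0·(Z_L + jZ_0·tanβl)/(Z_0 + jZ_L·tanβl)
     = 50·(237 + j125)/(50 + j593)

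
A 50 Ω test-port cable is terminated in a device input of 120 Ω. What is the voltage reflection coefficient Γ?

Γ = (Z_L − Z_0)/(Z_L + Z_0) = (120 − 50)/(120 + 50) = 70/170

Γ = 0.412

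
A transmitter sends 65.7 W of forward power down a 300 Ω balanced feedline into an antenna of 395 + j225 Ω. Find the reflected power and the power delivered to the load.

P_reflected ≈ 7.34 W; P_delivered ≈ 58.4 W

|Γ| = |(95 + j225)/(695 + j225)| = 0.334
|Γ|² = 0.112
P_refl = |Γ|²·P_inc = 7.34 W, P_del = (1 − |Γ|²)·P_inc = 58.4 W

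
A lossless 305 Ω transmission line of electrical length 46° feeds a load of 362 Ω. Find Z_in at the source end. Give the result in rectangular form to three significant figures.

Z_in ≈ 299 − j51.4 Ω

tan(βl) = tan(46°) = 1.04
Z_in = Z_0·(Z_L + jZ_0·tanβl)/(Z_0 + jZ_L·tanβl)
     = 305·(362 + j316)/(305 + j375)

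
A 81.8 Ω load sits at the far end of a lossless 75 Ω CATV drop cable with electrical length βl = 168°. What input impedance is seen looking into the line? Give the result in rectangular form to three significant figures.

tan(βl) = tan(168°) = -0.213
Z_in = Z_0·(Z_L + jZ_0·tanβl)/(Z_0 + jZ_L·tanβl)
     = 75·(81.8 − j15.9)/(75 − j17.4)

Z_in ≈ 81.1 + j2.87 Ω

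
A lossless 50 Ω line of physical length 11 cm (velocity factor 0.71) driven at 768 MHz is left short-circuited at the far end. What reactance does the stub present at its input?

λ = v/f = 0.71·c / 768 MHz = 0.277 m
βl = 2π·l/λ = 2π × 0.397 = 143°
tan(βl) = -0.76
For a short-circuited stub, Z_in = jZ_0·tan(βl)

X_in ≈ -38 Ω (capacitive)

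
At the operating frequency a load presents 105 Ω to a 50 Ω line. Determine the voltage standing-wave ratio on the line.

VSWR ≈ 2.1

Γ = (105 − 50)/(105 + 50) = 0.355
VSWR = (1 + 0.355)/(1 − 0.355)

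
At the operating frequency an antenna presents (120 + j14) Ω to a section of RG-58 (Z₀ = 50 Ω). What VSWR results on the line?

Γ = (Z_L − Z_0)/(Z_L + Z_0) = (70 + j14)/(170 + j14)
|Γ| = 71.4/171 = 0.419
VSWR = (1 + |Γ|)/(1 − |Γ|) = 1.42/0.581

VSWR ≈ 2.44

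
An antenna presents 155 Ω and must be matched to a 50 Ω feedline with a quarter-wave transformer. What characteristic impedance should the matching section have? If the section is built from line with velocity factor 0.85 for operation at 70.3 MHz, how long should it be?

Z_qwt = √(Z_0·R_L) = √(50 × 155) = √7750
λ = 0.85·c/f = 3.63 m, so l = λ/4 = 0.907 m

Z_qwt ≈ 88 Ω; length ≈ 90.7 cm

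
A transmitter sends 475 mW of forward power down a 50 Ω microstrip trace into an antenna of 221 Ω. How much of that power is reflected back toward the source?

Γ = (221 − 50)/(221 + 50) = 0.631
|Γ|² = 0.398
P_refl = |Γ|²·P_inc = 189 mW, P_del = (1 − |Γ|²)·P_inc = 286 mW

P_reflected ≈ 189 mW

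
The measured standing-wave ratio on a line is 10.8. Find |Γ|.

|Γ| ≈ 0.831

|Γ| = (S − 1)/(S + 1) = (10.8 − 1)/(10.8 + 1) = 9.8/11.8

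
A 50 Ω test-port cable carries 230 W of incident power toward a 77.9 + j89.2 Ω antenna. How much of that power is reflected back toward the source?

|Γ| = |(27.9 + j89.2)/(127.9 + j89.2)| = 0.599
|Γ|² = 0.359
P_refl = |Γ|²·P_inc = 82.6 W, P_del = (1 − |Γ|²)·P_inc = 147 W

P_reflected ≈ 82.6 W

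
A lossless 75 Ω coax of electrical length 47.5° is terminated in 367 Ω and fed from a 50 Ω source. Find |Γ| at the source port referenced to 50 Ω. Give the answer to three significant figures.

|Γ| ≈ 0.675

tan(βl) = 1.09
Z_in = Z_0·(Z_L + jZ_0·tanβl)/(Z_0 + jZ_L·tanβl) = 27.2 − j63.6 Ω
Γ_s = (Z_in − Z_s)/(Z_in + Z_s) = (-22.8 − j63.6)/(77.2 − j63.6), |Γ_s| = 0.675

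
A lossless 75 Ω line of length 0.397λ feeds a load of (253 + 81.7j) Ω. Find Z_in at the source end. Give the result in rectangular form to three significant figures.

βl = 2π × 0.397 = 143°
tan(βl) = tan(143°) = -0.756
Z_in = Z_0·(Z_L + jZ_0·tanβl)/(Z_0 + jZ_L·tanβl)
     = 75·(253 + j25)/(137 − j191)

Z_in ≈ 40.5 + j70.3 Ω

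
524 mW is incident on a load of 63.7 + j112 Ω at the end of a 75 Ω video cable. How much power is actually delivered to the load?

P_delivered ≈ 315 mW

|Γ| = |(-11.3 + j112)/(138.7 + j112)| = 0.631
|Γ|² = 0.399
P_refl = |Γ|²·P_inc = 209 mW, P_del = (1 − |Γ|²)·P_inc = 315 mW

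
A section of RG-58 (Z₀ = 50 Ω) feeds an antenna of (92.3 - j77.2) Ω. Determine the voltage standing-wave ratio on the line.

VSWR ≈ 3.38

Γ = (Z_L − Z_0)/(Z_L + Z_0) = (42.3 − j77.2)/(142.3 − j77.2)
|Γ| = 88/162 = 0.544
VSWR = (1 + |Γ|)/(1 − |Γ|) = 1.54/0.456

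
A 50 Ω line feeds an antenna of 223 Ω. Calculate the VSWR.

VSWR ≈ 4.46

Γ = (223 − 50)/(223 + 50) = 0.634
VSWR = (1 + 0.634)/(1 − 0.634)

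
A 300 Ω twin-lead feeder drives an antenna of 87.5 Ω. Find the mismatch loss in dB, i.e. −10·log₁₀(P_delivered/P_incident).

Γ = (87.5 − 300)/(87.5 + 300) = -0.548
|Γ|² = 0.301, so P_del/P_inc = 1 − |Γ|² = 0.699
ML = −10·log₁₀(1 − |Γ|²)

mismatch loss ≈ 1.55 dB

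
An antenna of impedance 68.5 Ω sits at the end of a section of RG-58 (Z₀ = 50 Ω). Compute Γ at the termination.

Γ = 0.156

Γ = (Z_L − Z_0)/(Z_L + Z_0) = (68.5 − 50)/(68.5 + 50) = 18.5/118.5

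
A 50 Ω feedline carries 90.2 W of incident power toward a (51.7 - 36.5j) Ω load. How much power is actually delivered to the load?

P_delivered ≈ 79.9 W

|Γ| = |(1.7 − j36.5)/(101.7 − j36.5)| = 0.338
|Γ|² = 0.114
P_refl = |Γ|²·P_inc = 10.3 W, P_del = (1 − |Γ|²)·P_inc = 79.9 W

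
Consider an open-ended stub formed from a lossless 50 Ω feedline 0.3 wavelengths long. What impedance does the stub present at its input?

βl = 2π × 0.3 = 108°
tan(βl) = -3.08
For an open-ended stub, Z_in = −jZ_0·cot(βl) = −jZ_0/tan(βl)

Z_in ≈ +j16.2 Ω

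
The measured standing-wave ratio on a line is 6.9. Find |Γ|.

|Γ| = (S − 1)/(S + 1) = (6.9 − 1)/(6.9 + 1) = 5.9/7.9

|Γ| ≈ 0.747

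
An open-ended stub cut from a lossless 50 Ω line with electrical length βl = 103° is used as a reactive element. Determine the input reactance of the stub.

X_in ≈ 11.5 Ω (inductive)

tan(βl) = -4.33
For an open-ended stub, Z_in = −jZ_0·cot(βl) = −jZ_0/tan(βl)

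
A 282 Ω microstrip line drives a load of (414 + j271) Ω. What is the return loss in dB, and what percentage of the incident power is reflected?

RL ≈ 7.88 dB; 16.3% of incident power reflected

Γ = (132 + j271)/(696 + j271), |Γ| = 0.404
RL = −20·log₁₀(0.404) = 7.88 dB
P_refl/P_inc = |Γ|² = 0.163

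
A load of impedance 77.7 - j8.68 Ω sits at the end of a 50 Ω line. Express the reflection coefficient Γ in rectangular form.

Γ = (Z_L − Z_0)/(Z_L + Z_0) = (27.7 − j8.68)/(127.7 − j8.68)

Γ ≈ 0.221 − j0.053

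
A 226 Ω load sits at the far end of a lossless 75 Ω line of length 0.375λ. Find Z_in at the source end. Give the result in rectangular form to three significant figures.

βl = 2π × 0.375 = 135°
tan(βl) = tan(135°) = -1
Z_in = Z_0·(Z_L + jZ_0·tanβl)/(Z_0 + jZ_L·tanβl)
     = 75·(226 − j75)/(75 − j226)

Z_in ≈ 44.8 + j60.1 Ω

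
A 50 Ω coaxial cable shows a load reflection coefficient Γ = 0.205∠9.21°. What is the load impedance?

Z_L = Z_0·(1 + Γ)/(1 − Γ) = 50·(1.2 + j0.0328)/(0.798 − j0.0328)

Z_L ≈ 75.2 + j5.15 Ω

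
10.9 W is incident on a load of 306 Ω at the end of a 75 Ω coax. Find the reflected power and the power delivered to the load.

Γ = (306 − 75)/(306 + 75) = 0.606
|Γ|² = 0.368
P_refl = |Γ|²·P_inc = 4.01 W, P_del = (1 − |Γ|²)·P_inc = 6.89 W

P_reflected ≈ 4.01 W; P_delivered ≈ 6.89 W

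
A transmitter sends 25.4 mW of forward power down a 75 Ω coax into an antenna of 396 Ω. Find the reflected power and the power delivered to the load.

P_reflected ≈ 11.8 mW; P_delivered ≈ 13.6 mW

Γ = (396 − 75)/(396 + 75) = 0.682
|Γ|² = 0.464
P_refl = |Γ|²·P_inc = 11.8 mW, P_del = (1 − |Γ|²)·P_inc = 13.6 mW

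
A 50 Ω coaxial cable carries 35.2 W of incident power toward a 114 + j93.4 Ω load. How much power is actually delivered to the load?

|Γ| = |(64 + j93.4)/(164 + j93.4)| = 0.6
|Γ|² = 0.36
P_refl = |Γ|²·P_inc = 12.7 W, P_del = (1 − |Γ|²)·P_inc = 22.5 W

P_delivered ≈ 22.5 W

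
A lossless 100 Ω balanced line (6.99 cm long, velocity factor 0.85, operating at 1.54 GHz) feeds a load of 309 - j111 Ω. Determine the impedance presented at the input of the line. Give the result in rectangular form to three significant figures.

λ = v/f = 0.85·c / 1.54 GHz = 0.166 m
βl = 2π·l/λ = 2π × 0.422 = 152°
tan(βl) = tan(152°) = -0.532
Z_in = Z_0·(Z_L + jZ_0·tanβl)/(Z_0 + jZ_L·tanβl)
     = 100·(309 − j164)/(40.9 − j165)

Z_in ≈ 138 + j154 Ω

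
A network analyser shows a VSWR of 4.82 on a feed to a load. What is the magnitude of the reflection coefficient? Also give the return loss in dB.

|Γ| = (S − 1)/(S + 1) = (4.82 − 1)/(4.82 + 1) = 3.82/5.82
RL = −20·log₁₀|Γ| = −20·log₁₀(0.656)

|Γ| ≈ 0.656; return loss ≈ 3.66 dB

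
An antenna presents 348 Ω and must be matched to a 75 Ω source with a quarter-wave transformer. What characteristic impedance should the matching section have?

Z_qwt = √(Z_0·R_L) = √(75 × 348) = √26100

Z_qwt ≈ 162 Ω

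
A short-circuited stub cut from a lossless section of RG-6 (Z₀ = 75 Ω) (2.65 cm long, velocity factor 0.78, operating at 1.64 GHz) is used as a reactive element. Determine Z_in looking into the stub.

λ = v/f = 0.78·c / 1.64 GHz = 0.143 m
βl = 2π·l/λ = 2π × 0.186 = 66.9°
tan(βl) = 2.34
For a short-circuited stub, Z_in = jZ_0·tan(βl)

Z_in ≈ +j176 Ω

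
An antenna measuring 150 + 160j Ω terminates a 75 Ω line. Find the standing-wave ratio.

VSWR ≈ 4.56

Γ = (Z_L − Z_0)/(Z_L + Z_0) = (75 + j160)/(225 + j160)
|Γ| = 177/276 = 0.64
VSWR = (1 + |Γ|)/(1 − |Γ|) = 1.64/0.36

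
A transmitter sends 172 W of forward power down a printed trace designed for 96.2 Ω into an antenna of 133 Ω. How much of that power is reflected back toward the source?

P_reflected ≈ 4.43 W

Γ = (133 − 96.2)/(133 + 96.2) = 0.161
|Γ|² = 0.0258
P_refl = |Γ|²·P_inc = 4.43 W, P_del = (1 − |Γ|²)·P_inc = 168 W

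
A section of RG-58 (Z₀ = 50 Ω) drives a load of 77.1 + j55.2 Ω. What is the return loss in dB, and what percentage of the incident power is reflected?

Γ = (27.1 + j55.2)/(127.1 + j55.2), |Γ| = 0.444
RL = −20·log₁₀(0.444) = 7.06 dB
P_refl/P_inc = |Γ|² = 0.197

RL ≈ 7.06 dB; 19.7% of incident power reflected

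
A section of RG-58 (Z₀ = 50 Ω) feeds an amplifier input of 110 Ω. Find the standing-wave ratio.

VSWR ≈ 2.2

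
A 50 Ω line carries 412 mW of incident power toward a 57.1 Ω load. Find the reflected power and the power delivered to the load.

P_reflected ≈ 1.81 mW; P_delivered ≈ 410 mW

Γ = (57.1 − 50)/(57.1 + 50) = 0.0663
|Γ|² = 0.00439
P_refl = |Γ|²·P_inc = 1.81 mW, P_del = (1 − |Γ|²)·P_inc = 410 mW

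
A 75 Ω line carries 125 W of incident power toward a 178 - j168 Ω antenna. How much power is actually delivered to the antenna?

|Γ| = |(103 − j168)/(253 − j168)| = 0.649
|Γ|² = 0.421
P_refl = |Γ|²·P_inc = 52.6 W, P_del = (1 − |Γ|²)·P_inc = 72.4 W

P_delivered ≈ 72.4 W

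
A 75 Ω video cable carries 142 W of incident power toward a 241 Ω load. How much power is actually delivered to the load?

Γ = (241 − 75)/(241 + 75) = 0.525
|Γ|² = 0.276
P_refl = |Γ|²·P_inc = 39.2 W, P_del = (1 − |Γ|²)·P_inc = 103 W

P_delivered ≈ 103 W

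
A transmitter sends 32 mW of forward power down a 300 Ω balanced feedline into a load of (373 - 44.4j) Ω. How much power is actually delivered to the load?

P_delivered ≈ 31.5 mW

|Γ| = |(73 − j44.4)/(673 − j44.4)| = 0.127
|Γ|² = 0.016
P_refl = |Γ|²·P_inc = 0.514 mW, P_del = (1 − |Γ|²)·P_inc = 31.5 mW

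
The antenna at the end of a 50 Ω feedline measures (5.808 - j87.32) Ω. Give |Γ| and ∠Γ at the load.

Γ ≈ 0.944 ∠ -59.4°

Γ = (Z_L − Z_0)/(Z_L + Z_0) = (-44.19 − j87.32)/(55.81 − j87.32)
|Γ| = 97.9/104 = 0.944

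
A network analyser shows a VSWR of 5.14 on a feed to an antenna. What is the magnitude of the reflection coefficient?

|Γ| ≈ 0.674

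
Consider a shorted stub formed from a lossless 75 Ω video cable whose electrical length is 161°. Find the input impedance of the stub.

tan(βl) = -0.344
For a shorted stub, Z_in = jZ_0·tan(βl)

Z_in ≈ −j25.8 Ω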